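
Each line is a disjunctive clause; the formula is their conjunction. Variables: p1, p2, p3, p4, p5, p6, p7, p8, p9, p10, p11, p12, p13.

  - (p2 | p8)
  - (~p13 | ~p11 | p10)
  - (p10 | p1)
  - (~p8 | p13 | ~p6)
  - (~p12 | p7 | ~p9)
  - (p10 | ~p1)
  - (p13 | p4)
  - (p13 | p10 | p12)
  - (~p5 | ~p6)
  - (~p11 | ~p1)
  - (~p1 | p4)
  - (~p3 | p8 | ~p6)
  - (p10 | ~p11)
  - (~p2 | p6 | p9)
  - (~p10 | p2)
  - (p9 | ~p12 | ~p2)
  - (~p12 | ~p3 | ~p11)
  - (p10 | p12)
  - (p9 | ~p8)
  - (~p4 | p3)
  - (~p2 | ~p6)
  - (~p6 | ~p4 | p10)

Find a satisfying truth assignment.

p1=1, p2=1, p3=1, p4=1, p5=0, p6=0, p7=1, p8=1, p9=1, p10=1, p11=0, p12=0, p13=0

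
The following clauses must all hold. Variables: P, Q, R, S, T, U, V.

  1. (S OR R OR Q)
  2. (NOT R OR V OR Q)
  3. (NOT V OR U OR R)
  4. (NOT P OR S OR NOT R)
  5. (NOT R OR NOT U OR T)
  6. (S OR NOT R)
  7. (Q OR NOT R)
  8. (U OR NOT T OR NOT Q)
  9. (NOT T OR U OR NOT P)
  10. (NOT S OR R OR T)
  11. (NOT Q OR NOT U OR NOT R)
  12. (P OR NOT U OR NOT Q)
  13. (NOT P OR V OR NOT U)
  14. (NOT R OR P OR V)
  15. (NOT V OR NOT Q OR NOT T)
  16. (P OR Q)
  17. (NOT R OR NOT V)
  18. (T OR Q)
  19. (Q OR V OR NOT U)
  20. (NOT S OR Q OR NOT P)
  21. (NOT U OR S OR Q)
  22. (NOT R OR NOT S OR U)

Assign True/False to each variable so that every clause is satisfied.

P=1, Q=1, R=0, S=0, T=0, U=0, V=0

Branch on P: take P = True.
Try Q = True.
Branch on R: take R = False.
For the remaining variables, S = False, T = False, U = False, V = False works.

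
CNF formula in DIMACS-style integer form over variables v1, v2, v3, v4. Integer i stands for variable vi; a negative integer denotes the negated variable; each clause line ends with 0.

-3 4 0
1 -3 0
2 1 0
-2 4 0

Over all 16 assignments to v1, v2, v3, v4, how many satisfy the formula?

6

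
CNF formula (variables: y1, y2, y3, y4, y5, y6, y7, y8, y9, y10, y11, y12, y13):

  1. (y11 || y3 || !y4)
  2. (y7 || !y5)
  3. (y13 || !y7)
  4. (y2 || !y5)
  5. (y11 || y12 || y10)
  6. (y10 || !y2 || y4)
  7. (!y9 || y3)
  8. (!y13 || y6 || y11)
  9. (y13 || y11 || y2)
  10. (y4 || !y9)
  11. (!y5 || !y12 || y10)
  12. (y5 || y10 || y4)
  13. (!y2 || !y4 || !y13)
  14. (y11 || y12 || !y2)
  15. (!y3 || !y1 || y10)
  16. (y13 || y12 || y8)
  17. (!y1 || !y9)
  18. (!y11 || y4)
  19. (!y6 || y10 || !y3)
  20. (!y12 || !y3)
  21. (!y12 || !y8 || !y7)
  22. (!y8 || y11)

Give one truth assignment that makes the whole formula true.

y1 occurs only negated in the remaining clauses — set y1 = False.
Pure literal: y9 appears only negated; assign y9 = False.
Set y2 = False and propagate.
  then y5 is forced to False.
For the remaining variables, y3 = True, y4 = True, y6 = True, y7 = True, y8 = False, y10 = True, y11 = False, y12 = False, y13 = True works.
Every clause has at least one true literal under this assignment.

y1=0, y2=0, y3=1, y4=1, y5=0, y6=1, y7=1, y8=0, y9=0, y10=1, y11=0, y12=0, y13=1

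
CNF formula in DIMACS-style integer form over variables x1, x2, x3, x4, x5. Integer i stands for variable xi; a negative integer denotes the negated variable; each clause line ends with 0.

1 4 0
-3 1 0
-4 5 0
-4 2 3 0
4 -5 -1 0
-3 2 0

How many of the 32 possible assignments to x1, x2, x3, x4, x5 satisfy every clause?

6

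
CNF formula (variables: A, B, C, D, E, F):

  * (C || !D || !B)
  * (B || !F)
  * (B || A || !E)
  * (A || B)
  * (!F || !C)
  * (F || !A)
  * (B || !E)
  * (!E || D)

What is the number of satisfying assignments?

6

The models are:
  A=0 B=1 C=0 D=0 E=0 F=0
  A=0 B=1 C=0 D=0 E=0 F=1
  A=0 B=1 C=1 D=0 E=0 F=0
  A=0 B=1 C=1 D=1 E=0 F=0
  A=0 B=1 C=1 D=1 E=1 F=0
  A=1 B=1 C=0 D=0 E=0 F=1
Count: 6.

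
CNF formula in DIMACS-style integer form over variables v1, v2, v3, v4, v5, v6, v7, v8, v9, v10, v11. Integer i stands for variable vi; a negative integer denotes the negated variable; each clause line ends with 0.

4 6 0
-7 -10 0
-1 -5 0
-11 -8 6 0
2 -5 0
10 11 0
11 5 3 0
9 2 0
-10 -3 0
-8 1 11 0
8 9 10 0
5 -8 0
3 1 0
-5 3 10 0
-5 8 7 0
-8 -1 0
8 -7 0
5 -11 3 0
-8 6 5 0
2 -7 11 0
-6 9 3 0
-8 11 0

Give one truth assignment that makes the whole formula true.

Pure literal: v2 appears only positively; assign v2 = True.
v9 occurs only positively in the remaining clauses — set v9 = True.
Set v1 = False and propagate.
  then v3 is forced to True.
  then v10 is forced to False.
  then v11 is forced to True.
Try v4 = False.
  then v6 is forced to True.
For the remaining variables, v5 = True, v7 = False, v8 = True works.
Every clause has at least one true literal under this assignment.

v1=F  v2=T  v3=T  v4=F  v5=T  v6=T  v7=F  v8=T  v9=T  v10=F  v11=T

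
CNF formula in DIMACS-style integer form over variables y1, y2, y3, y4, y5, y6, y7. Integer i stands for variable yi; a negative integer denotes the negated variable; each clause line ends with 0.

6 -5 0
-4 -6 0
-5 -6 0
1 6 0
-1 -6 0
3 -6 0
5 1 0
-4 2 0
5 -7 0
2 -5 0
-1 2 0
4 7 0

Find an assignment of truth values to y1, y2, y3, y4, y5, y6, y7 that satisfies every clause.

y1=True, y2=True, y3=False, y4=True, y5=False, y6=False, y7=False

y2 occurs only positively in the remaining clauses — set y2 = True.
Set y1 = True and propagate.
  then y6 is forced to False.
  then y5 is forced to False.
  then y7 is forced to False.
  then y4 is forced to True.
y3 is now unconstrained; take y3 = False.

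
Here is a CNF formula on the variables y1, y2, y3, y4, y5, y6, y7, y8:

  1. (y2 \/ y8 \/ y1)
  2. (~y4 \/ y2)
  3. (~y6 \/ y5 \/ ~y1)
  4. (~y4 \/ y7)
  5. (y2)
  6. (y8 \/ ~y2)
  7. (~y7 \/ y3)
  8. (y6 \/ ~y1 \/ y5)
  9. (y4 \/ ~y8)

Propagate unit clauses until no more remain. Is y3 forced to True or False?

True

(y2) is a unit clause: y2 = True.
(~y2 \/ y8) with y2 = True leaves only y8, so y8 = True.
(y4 \/ ~y8) with y8 = True leaves only y4, so y4 = True.
From (y7 \/ ~y4) and y4 = True: y7 = True.
(y3 \/ ~y7) with y7 = True leaves only y3, so y3 = True.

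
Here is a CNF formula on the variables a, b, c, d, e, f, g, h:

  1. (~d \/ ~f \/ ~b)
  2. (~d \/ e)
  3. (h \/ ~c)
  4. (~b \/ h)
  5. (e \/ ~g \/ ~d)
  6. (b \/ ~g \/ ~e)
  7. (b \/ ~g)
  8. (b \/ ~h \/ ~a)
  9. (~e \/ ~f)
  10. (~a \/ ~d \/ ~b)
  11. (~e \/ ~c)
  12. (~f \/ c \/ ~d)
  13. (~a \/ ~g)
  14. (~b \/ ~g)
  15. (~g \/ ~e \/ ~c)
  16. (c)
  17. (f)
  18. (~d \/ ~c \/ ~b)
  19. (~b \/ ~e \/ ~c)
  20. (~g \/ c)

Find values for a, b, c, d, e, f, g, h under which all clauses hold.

a=False  b=True  c=True  d=False  e=False  f=True  g=False  h=True

The clause (c) is unit: c must be True.
Unit propagation: (h) forces h = True.
(~e) is a unit clause, so e = False.
(~d) is a unit clause, so d = False.
(f) is a unit clause, so f = True.
a occurs only negated in the remaining clauses — set a = False.
Pure literal: g appears only negated; assign g = False.
b is now unconstrained; take b = True.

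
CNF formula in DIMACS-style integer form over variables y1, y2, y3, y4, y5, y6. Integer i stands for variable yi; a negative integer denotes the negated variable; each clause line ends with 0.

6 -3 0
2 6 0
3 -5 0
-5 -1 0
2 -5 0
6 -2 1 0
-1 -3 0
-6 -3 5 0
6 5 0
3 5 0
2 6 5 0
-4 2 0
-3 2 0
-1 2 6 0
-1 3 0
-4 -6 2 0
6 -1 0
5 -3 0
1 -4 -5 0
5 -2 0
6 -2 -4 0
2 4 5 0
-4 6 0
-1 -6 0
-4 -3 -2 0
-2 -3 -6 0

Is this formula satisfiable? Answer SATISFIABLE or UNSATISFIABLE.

UNSATISFIABLE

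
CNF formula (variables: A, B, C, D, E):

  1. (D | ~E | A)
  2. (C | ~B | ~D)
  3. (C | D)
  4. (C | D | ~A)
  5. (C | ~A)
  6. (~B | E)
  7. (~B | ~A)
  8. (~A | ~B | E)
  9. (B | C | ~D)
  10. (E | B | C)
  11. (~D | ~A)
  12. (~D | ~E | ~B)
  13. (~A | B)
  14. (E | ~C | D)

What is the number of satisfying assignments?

2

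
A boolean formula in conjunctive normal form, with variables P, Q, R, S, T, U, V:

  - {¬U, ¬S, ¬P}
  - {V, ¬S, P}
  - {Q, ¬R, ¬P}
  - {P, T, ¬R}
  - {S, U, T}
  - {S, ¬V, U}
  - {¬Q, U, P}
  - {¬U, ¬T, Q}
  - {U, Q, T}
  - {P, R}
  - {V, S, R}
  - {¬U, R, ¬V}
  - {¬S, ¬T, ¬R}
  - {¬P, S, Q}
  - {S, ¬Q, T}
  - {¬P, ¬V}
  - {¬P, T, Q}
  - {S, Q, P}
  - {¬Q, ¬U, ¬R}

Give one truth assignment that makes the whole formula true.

P=True, Q=True, R=True, S=True, T=False, U=False, V=False

Set P = True and propagate.
  then V is forced to False.
Try Q = True.
Branch on R: take R = True.
  then U is forced to False.
For the remaining variables, S = True, T = False works.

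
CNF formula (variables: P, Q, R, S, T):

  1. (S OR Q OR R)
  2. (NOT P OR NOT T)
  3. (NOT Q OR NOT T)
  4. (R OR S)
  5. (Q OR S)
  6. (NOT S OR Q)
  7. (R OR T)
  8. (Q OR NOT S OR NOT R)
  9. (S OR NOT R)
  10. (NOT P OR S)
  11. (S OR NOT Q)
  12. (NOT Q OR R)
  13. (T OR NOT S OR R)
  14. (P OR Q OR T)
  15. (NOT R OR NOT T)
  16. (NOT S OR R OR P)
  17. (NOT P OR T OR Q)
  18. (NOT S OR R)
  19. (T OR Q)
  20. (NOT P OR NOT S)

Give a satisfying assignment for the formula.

Try P = False.
Branch on Q: take Q = True.
  then T is forced to False.
  then R is forced to True.
  then S is forced to True.
Check each clause:
  1. (Q OR S OR R) — Q is true.
  2. (NOT P OR NOT T) — NOT T is true.
  3. (NOT T OR NOT Q) — NOT T is true.
  4. (S OR R) — R is true.
  5. (Q OR S) — Q is true.
  6. (Q OR NOT S) — Q is true.
  7. (R OR T) — R is true.
  8. (NOT S OR NOT R OR Q) — Q is true.
  9. (S OR NOT R) — S is true.
  10. (S OR NOT P) — S is true.
  11. (NOT Q OR S) — S is true.
  12. (R OR NOT Q) — R is true.
  13. (NOT S OR T OR R) — R is true.
  14. (Q OR T OR P) — Q is true.
  15. (NOT R OR NOT T) — NOT T is true.
  16. (P OR R OR NOT S) — R is true.
  17. (NOT P OR Q OR T) — Q is true.
  18. (NOT S OR R) — R is true.
  19. (Q OR T) — Q is true.
  20. (NOT P OR NOT S) — NOT P is true.

P = False  Q = True  R = True  S = True  T = False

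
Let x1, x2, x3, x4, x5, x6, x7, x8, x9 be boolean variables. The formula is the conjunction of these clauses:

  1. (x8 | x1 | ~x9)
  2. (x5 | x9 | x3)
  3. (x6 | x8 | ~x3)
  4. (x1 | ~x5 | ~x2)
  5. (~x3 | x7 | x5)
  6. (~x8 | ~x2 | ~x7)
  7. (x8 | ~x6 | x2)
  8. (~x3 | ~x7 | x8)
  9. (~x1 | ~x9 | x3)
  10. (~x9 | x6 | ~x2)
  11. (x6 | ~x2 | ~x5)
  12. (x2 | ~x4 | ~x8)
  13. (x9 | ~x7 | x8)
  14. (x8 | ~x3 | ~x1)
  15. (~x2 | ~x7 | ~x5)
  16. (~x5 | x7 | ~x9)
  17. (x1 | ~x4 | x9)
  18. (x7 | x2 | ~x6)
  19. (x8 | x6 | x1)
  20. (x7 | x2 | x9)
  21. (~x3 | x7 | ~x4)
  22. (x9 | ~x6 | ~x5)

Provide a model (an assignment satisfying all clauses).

x1=True, x2=False, x3=True, x4=False, x5=False, x6=False, x7=True, x8=True, x9=False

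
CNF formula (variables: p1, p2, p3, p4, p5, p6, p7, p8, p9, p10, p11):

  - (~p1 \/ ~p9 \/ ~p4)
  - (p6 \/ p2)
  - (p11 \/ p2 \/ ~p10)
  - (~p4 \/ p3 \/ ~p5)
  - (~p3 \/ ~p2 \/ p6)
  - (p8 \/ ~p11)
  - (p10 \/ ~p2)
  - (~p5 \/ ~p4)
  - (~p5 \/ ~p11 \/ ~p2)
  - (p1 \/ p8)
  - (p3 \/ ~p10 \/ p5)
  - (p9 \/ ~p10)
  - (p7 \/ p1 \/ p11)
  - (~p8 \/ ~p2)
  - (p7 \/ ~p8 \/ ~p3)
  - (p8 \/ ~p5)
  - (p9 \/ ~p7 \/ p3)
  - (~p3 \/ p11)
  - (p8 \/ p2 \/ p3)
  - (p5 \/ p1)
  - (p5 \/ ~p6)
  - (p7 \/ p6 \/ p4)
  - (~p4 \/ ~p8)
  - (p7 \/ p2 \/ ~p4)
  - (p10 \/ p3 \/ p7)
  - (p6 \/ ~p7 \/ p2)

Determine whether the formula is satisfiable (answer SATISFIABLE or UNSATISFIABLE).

SATISFIABLE

Branch on p1: take p1 = False.
  then p8 is forced to True.
  then p2 is forced to False.
  then p6 is forced to True.
  then p5 is forced to True.
  then p4 is forced to False.
Set p3 = False and propagate.
Try p7 = False.
  then p11 is forced to True.
  then p10 is forced to True.
  then p9 is forced to True.
Every clause has at least one true literal under this assignment.
So p1 = False, p2 = False, p3 = False, p4 = False, p5 = True, p6 = True, p7 = False, p8 = True, p9 = True, p10 = True, p11 = True is a satisfying assignment.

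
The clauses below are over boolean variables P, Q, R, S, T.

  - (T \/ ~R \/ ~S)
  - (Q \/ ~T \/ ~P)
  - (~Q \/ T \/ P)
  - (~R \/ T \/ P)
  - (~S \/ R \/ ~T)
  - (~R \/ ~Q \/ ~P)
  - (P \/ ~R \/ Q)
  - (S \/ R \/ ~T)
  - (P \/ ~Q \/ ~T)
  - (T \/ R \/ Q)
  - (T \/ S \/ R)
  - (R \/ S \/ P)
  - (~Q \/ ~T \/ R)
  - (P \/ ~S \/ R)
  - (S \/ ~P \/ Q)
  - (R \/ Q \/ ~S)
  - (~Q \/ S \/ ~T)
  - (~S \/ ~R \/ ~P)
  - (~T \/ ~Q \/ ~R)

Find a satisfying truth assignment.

P = True  Q = True  R = False  S = True  T = False

Check each clause:
  1. (T \/ ~S \/ ~R) — ~R is true.
  2. (~P \/ ~T \/ Q) — Q is true.
  3. (T \/ P \/ ~Q) — P is true.
  4. (T \/ ~R \/ P) — P is true.
  5. (~T \/ R \/ ~S) — ~T is true.
  6. (~P \/ ~R \/ ~Q) — ~R is true.
  7. (~R \/ Q \/ P) — P is true.
  8. (~T \/ S \/ R) — ~T is true.
  9. (~Q \/ ~T \/ P) — P is true.
  10. (R \/ T \/ Q) — Q is true.
  11. (S \/ T \/ R) — S is true.
  12. (P \/ R \/ S) — P is true.
  13. (~T \/ R \/ ~Q) — ~T is true.
  14. (R \/ ~S \/ P) — P is true.
  15. (S \/ Q \/ ~P) — Q is true.
  16. (Q \/ R \/ ~S) — Q is true.
  17. (S \/ ~Q \/ ~T) — ~T is true.
  18. (~R \/ ~S \/ ~P) — ~R is true.
  19. (~T \/ ~R \/ ~Q) — ~T is true.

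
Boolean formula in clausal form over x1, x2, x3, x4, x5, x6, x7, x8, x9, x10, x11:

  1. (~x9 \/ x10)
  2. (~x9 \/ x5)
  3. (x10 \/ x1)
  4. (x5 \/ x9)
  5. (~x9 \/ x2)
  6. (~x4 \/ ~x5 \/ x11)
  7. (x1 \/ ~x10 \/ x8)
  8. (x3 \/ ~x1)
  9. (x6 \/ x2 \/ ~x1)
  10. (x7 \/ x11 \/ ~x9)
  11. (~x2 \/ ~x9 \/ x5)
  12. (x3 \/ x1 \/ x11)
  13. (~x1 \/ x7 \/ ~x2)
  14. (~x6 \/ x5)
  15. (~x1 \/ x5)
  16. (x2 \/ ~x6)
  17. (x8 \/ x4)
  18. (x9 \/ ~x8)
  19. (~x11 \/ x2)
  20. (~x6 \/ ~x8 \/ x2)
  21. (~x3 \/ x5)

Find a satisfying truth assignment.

Pure literal: x7 appears only positively; assign x7 = True.
Try x1 = False.
  then x10 is forced to True.
  then x8 is forced to True.
  then x9 is forced to True.
  then x5 is forced to True.
  then x2 is forced to True.
Set x3 = True and propagate.
For the remaining variables, x4 = False, x6 = True, x11 = True works.
Check each clause:
  1. (~x9 \/ x10) — x10 is true.
  2. (x5 \/ ~x9) — x5 is true.
  3. (x1 \/ x10) — x10 is true.
  4. (x5 \/ x9) — x9 is true.
  5. (~x9 \/ x2) — x2 is true.
  6. (~x4 \/ ~x5 \/ x11) — x11 is true.
  7. (~x10 \/ x1 \/ x8) — x8 is true.
  8. (~x1 \/ x3) — x3 is true.
  9. (~x1 \/ x2 \/ x6) — x2 is true.
  10. (~x9 \/ x11 \/ x7) — x11 is true.
  11. (~x2 \/ x5 \/ ~x9) — x5 is true.
  12. (x11 \/ x1 \/ x3) — x11 is true.
  13. (~x1 \/ ~x2 \/ x7) — ~x1 is true.
  14. (x5 \/ ~x6) — x5 is true.
  15. (~x1 \/ x5) — x5 is true.
  16. (x2 \/ ~x6) — x2 is true.
  17. (x8 \/ x4) — x8 is true.
  18. (x9 \/ ~x8) — x9 is true.
  19. (x2 \/ ~x11) — x2 is true.
  20. (~x6 \/ ~x8 \/ x2) — x2 is true.
  21. (x5 \/ ~x3) — x5 is true.

x1=False, x2=True, x3=True, x4=False, x5=True, x6=True, x7=True, x8=True, x9=True, x10=True, x11=True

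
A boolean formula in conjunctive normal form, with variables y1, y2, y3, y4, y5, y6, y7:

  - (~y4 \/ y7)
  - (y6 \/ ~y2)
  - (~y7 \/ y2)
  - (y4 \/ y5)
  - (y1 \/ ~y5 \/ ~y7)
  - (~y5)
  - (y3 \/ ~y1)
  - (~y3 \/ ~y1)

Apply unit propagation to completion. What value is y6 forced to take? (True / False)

(~y5) is a unit clause: y5 = False.
(y5 \/ y4) with y5 = False leaves only y4, so y4 = True.
In (~y4 \/ y7), ~y4 is now false; y7 must hold, so y7 = True.
(y2 \/ ~y7): since y7 = True, the clause reduces to (y2). y2 = True.
(y6 \/ ~y2) with y2 = True leaves only y6, so y6 = True.

True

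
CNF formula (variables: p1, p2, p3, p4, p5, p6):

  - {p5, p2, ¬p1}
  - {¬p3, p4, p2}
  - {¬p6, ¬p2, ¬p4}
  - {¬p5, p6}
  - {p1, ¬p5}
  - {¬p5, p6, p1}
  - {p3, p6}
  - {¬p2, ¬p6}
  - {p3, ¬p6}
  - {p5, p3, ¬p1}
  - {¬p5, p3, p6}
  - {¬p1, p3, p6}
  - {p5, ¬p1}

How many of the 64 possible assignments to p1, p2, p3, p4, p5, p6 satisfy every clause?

5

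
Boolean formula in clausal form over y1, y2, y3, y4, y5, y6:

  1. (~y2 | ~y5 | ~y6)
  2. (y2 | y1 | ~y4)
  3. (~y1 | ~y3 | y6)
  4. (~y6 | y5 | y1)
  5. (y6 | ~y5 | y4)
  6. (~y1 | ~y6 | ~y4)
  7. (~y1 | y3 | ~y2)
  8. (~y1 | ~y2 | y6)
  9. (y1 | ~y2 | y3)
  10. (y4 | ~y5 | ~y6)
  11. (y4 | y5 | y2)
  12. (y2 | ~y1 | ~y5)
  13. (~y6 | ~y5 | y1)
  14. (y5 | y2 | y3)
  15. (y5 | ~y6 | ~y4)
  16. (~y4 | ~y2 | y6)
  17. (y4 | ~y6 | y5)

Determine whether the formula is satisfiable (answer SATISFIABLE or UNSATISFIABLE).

Try y1 = False.
Set y2 = True and propagate.
  then y3 is forced to True.
For the remaining variables, y4 = False, y5 = False, y6 = False works.
Every clause has at least one true literal under this assignment.
So y1 = False  y2 = True  y3 = True  y4 = False  y5 = False  y6 = False is a satisfying assignment.

SATISFIABLE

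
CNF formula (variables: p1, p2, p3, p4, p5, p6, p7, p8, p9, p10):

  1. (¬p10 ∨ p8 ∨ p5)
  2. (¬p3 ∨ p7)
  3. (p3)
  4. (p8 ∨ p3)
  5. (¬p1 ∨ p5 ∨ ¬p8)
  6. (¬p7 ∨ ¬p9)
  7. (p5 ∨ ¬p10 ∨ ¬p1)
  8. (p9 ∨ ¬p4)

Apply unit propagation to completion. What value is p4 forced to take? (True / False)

(p3) is a unit clause: p3 = True.
(¬p3 ∨ p7) with p3 = True leaves only p7, so p7 = True.
(¬p7 ∨ ¬p9) with p7 = True leaves only ¬p9, so p9 = False.
From (¬p4 ∨ p9) and p9 = False: p4 = False.

False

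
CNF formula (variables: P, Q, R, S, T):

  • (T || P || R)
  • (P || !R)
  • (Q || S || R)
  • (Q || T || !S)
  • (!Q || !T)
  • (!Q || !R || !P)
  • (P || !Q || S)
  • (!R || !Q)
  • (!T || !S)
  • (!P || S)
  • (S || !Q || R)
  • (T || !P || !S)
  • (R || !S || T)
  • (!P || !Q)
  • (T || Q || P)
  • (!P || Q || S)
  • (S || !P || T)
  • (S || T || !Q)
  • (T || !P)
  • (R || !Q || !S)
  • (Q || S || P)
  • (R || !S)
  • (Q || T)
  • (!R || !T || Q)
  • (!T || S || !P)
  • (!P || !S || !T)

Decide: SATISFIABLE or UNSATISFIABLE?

S = True:
  propagation gives T=False, Q=True, R=False; an empty clause results — contradiction.
S = False:
  propagation gives P=False, R=False, T=True, Q=True; an empty clause results — contradiction.
Every branch closes, so no satisfying assignment exists.

UNSATISFIABLE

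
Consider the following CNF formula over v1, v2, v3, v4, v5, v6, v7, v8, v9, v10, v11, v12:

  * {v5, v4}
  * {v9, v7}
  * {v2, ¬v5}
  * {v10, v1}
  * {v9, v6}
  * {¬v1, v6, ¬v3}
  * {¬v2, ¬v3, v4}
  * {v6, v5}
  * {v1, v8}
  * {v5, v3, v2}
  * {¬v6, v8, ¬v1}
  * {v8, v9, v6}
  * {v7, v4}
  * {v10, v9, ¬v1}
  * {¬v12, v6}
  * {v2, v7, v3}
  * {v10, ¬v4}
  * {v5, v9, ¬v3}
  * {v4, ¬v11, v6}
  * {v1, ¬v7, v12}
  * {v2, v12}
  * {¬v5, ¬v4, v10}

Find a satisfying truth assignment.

v1=True, v2=True, v3=True, v4=True, v5=True, v6=True, v7=False, v8=True, v9=True, v10=True, v11=True, v12=False

Check each clause:
  1. {v5, v4} — v4 is true.
  2. {v7, v9} — v9 is true.
  3. {¬v5, v2} — v2 is true.
  4. {v10, v1} — v1 is true.
  5. {v9, v6} — v9 is true.
  6. {v6, ¬v1, ¬v3} — v6 is true.
  7. {v4, ¬v3, ¬v2} — v4 is true.
  8. {v5, v6} — v5 is true.
  9. {v8, v1} — v8 is true.
  10. {v3, v5, v2} — v2 is true.
  11. {¬v1, v8, ¬v6} — v8 is true.
  12. {v9, v8, v6} — v8 is true.
  13. {v4, v7} — v4 is true.
  14. {v10, ¬v1, v9} — v9 is true.
  15. {v6, ¬v12} — ¬v12 is true.
  16. {v3, v7, v2} — v2 is true.
  17. {v10, ¬v4} — v10 is true.
  18. {v9, ¬v3, v5} — v9 is true.
  19. {v6, ¬v11, v4} — v4 is true.
  20. {¬v7, v12, v1} — ¬v7 is true.
  21. {v12, v2} — v2 is true.
  22. {v10, ¬v5, ¬v4} — v10 is true.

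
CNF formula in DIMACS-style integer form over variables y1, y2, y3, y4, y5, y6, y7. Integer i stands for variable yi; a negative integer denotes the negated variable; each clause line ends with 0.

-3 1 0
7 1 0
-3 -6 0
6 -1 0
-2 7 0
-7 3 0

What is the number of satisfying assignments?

4

The models are:
  y1=T y2=F y3=F y4=F y5=F y6=T y7=F
  y1=T y2=F y3=F y4=F y5=T y6=T y7=F
  y1=T y2=F y3=F y4=T y5=F y6=T y7=F
  y1=T y2=F y3=F y4=T y5=T y6=T y7=F
Count: 4.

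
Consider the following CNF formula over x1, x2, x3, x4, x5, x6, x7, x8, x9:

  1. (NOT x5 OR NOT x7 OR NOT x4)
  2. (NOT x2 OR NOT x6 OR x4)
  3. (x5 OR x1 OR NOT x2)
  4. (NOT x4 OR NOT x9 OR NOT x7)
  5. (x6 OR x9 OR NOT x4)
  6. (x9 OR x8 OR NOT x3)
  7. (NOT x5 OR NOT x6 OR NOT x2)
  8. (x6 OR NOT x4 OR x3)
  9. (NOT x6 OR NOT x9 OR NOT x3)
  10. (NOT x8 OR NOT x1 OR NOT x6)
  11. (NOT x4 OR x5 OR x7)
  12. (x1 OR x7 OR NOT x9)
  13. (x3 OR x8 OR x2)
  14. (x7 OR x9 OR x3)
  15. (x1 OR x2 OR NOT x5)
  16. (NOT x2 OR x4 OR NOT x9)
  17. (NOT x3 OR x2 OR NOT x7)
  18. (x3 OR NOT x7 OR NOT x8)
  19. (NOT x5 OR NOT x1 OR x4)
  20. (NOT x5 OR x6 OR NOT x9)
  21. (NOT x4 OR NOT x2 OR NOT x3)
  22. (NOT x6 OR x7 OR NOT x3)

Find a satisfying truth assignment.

x1=1  x2=1  x3=1  x4=0  x5=0  x6=0  x7=0  x8=1  x9=0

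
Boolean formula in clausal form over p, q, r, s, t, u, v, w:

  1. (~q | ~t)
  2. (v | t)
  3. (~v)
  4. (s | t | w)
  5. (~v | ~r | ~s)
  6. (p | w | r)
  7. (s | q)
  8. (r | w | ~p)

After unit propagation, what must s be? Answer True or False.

(~v) is a unit clause: v = False.
(v | t) with v = False leaves only t, so t = True.
(~q | ~t): since t = True, the clause reduces to (~q). q = False.
In (q | s), q is now false; s must hold, so s = True.

True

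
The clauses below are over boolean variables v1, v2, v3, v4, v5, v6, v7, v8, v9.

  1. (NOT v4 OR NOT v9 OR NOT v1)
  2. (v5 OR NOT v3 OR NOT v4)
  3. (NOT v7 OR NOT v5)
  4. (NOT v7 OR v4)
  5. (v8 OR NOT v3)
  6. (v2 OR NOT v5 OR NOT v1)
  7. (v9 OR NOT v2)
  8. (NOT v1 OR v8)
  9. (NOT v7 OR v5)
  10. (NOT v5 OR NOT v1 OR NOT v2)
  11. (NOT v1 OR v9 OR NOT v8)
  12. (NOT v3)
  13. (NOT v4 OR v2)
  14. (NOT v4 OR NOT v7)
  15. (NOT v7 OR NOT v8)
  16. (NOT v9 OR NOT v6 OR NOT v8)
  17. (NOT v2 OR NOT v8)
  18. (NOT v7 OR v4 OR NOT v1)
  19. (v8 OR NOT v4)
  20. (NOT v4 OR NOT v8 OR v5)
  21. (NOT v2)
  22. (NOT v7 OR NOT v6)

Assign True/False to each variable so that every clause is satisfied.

v1 = F, v2 = F, v3 = F, v4 = F, v5 = F, v6 = F, v7 = F, v8 = F, v9 = F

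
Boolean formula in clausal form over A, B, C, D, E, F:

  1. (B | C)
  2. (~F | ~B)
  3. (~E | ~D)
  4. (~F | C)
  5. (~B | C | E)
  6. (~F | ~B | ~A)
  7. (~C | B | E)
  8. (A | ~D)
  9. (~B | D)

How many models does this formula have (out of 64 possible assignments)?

5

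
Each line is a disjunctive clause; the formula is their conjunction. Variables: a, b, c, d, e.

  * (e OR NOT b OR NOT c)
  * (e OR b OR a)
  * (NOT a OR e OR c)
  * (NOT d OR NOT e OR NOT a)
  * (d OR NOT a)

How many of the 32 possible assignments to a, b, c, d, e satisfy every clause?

Split on a, then e.
  a=1, e=1: a clause becomes empty — 0.
  a=1, e=0: remaining (b,c,d) ∈ {(0,1,1)} — 1.
  a=0, e=1: b, c, d free → 2^3 = 8.
  a=0, e=0: remaining (b,c,d) ∈ {(1,0,0); (1,0,1)} — 2.
Total: 0 + 1 + 8 + 2 = 11.

11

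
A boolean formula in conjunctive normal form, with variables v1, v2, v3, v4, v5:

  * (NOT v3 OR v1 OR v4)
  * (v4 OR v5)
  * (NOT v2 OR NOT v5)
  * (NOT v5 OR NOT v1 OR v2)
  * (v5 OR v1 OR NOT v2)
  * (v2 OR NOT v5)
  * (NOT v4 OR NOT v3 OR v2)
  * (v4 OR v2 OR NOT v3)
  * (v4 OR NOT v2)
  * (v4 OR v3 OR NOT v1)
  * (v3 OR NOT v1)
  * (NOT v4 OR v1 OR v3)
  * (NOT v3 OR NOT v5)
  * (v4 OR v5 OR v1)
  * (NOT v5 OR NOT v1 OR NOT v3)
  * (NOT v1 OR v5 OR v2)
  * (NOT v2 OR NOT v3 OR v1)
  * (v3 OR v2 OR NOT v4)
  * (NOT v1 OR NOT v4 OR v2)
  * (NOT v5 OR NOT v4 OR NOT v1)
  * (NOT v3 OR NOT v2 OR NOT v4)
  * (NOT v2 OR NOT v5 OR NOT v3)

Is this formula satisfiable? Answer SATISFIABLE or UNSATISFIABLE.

v2 = True:
  propagation gives v5=False, v4=True, v1=True, v3=True; an empty clause results — contradiction.
v2 = False:
  propagation gives v5=False, v4=True, v3=False; an empty clause results — contradiction.
Every branch closes, so no satisfying assignment exists.

UNSATISFIABLE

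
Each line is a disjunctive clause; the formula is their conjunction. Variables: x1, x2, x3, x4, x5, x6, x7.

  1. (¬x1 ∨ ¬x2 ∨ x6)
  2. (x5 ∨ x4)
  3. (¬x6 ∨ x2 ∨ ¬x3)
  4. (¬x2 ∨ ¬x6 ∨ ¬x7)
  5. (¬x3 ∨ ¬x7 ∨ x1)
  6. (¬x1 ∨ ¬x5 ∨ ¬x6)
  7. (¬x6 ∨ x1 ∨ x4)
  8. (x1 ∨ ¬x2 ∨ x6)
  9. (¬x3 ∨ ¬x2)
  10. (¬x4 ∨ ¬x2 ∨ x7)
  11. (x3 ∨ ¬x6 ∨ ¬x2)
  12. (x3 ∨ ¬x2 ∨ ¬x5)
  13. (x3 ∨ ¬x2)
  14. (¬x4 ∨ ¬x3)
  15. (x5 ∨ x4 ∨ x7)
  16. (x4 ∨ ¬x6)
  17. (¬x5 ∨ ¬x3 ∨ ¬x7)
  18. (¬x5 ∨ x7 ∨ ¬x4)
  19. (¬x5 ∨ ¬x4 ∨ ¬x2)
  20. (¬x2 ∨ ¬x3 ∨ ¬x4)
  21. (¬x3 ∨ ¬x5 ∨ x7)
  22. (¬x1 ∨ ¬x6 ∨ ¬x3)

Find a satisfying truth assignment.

Set x1 = True and propagate.
Set x2 = False and propagate.
Set x3 = False and propagate.
The remaining clauses are satisfied by x4 = False, x5 = True, x6 = False, x7 = True.
Every clause has at least one true literal under this assignment.
Check each clause:
  1. (¬x2 ∨ x6 ∨ ¬x1) — ¬x2 is true.
  2. (x5 ∨ x4) — x5 is true.
  3. (¬x3 ∨ ¬x6 ∨ x2) — ¬x6 is true.
  4. (¬x7 ∨ ¬x6 ∨ ¬x2) — ¬x6 is true.
  5. (¬x3 ∨ x1 ∨ ¬x7) — x1 is true.
  6. (¬x1 ∨ ¬x6 ∨ ¬x5) — ¬x6 is true.
  7. (x4 ∨ x1 ∨ ¬x6) — x1 is true.
  8. (¬x2 ∨ x1 ∨ x6) — x1 is true.
  9. (¬x3 ∨ ¬x2) — ¬x3 is true.
  10. (¬x4 ∨ x7 ∨ ¬x2) — ¬x4 is true.
  11. (¬x2 ∨ ¬x6 ∨ x3) — ¬x6 is true.
  12. (x3 ∨ ¬x5 ∨ ¬x2) — ¬x2 is true.
  13. (x3 ∨ ¬x2) — ¬x2 is true.
  14. (¬x3 ∨ ¬x4) — ¬x4 is true.
  15. (x5 ∨ x4 ∨ x7) — x5 is true.
  16. (¬x6 ∨ x4) — ¬x6 is true.
  17. (¬x3 ∨ ¬x7 ∨ ¬x5) — ¬x3 is true.
  18. (¬x4 ∨ x7 ∨ ¬x5) — ¬x4 is true.
  19. (¬x4 ∨ ¬x2 ∨ ¬x5) — ¬x4 is true.
  20. (¬x3 ∨ ¬x2 ∨ ¬x4) — ¬x4 is true.
  21. (x7 ∨ ¬x3 ∨ ¬x5) — ¬x3 is true.
  22. (¬x3 ∨ ¬x6 ∨ ¬x1) — ¬x6 is true.

x1 = T, x2 = F, x3 = F, x4 = F, x5 = T, x6 = F, x7 = T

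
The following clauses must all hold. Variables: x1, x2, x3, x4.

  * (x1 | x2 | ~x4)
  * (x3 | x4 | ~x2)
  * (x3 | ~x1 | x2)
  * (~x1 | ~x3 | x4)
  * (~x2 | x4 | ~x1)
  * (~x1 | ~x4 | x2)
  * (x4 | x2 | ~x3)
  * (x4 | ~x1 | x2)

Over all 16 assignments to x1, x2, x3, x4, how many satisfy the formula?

The models are:
  x1=F x2=F x3=F x4=F
  x1=F x2=T x3=F x4=T
  x1=F x2=T x3=T x4=F
  x1=F x2=T x3=T x4=T
  x1=T x2=T x3=F x4=T
  x1=T x2=T x3=T x4=T
That's 6 in total.

6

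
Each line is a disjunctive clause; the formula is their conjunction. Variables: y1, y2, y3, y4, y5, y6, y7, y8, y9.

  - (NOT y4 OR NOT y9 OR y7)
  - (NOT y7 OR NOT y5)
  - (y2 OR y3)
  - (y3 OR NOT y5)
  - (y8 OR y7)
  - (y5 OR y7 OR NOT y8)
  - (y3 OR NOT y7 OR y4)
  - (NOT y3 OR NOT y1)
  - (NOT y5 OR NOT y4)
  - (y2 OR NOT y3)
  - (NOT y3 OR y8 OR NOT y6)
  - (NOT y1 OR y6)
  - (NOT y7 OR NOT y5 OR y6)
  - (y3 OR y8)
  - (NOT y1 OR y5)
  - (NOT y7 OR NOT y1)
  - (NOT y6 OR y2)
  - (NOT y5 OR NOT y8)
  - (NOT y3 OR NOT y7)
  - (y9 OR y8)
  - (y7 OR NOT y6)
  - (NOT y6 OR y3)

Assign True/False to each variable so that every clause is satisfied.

y1 = False, y2 = True, y3 = False, y4 = True, y5 = False, y6 = False, y7 = True, y8 = True, y9 = False

Check each clause:
  1. (NOT y4 OR y7 OR NOT y9) — NOT y9 is true.
  2. (NOT y7 OR NOT y5) — NOT y5 is true.
  3. (y2 OR y3) — y2 is true.
  4. (y3 OR NOT y5) — NOT y5 is true.
  5. (y8 OR y7) — y8 is true.
  6. (NOT y8 OR y7 OR y5) — y7 is true.
  7. (y4 OR y3 OR NOT y7) — y4 is true.
  8. (NOT y1 OR NOT y3) — NOT y3 is true.
  9. (NOT y4 OR NOT y5) — NOT y5 is true.
  10. (y2 OR NOT y3) — y2 is true.
  11. (NOT y6 OR y8 OR NOT y3) — y8 is true.
  12. (NOT y1 OR y6) — NOT y1 is true.
  13. (NOT y5 OR y6 OR NOT y7) — NOT y5 is true.
  14. (y3 OR y8) — y8 is true.
  15. (NOT y1 OR y5) — NOT y1 is true.
  16. (NOT y1 OR NOT y7) — NOT y1 is true.
  17. (y2 OR NOT y6) — NOT y6 is true.
  18. (NOT y5 OR NOT y8) — NOT y5 is true.
  19. (NOT y7 OR NOT y3) — NOT y3 is true.
  20. (y9 OR y8) — y8 is true.
  21. (NOT y6 OR y7) — NOT y6 is true.
  22. (y3 OR NOT y6) — NOT y6 is true.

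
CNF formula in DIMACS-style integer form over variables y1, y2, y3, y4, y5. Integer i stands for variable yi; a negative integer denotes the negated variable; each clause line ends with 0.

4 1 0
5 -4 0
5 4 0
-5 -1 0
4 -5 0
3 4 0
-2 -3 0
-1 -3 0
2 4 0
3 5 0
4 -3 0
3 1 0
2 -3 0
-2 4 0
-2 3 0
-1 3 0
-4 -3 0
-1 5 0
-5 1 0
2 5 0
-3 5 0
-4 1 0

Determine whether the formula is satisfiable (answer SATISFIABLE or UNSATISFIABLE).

UNSATISFIABLE

y3 = True:
  propagation gives y2=False; an empty clause results — contradiction.
y3 = False:
  propagation gives y4=True, y5=True, y1=False; an empty clause results — contradiction.
Every branch closes, so no satisfying assignment exists.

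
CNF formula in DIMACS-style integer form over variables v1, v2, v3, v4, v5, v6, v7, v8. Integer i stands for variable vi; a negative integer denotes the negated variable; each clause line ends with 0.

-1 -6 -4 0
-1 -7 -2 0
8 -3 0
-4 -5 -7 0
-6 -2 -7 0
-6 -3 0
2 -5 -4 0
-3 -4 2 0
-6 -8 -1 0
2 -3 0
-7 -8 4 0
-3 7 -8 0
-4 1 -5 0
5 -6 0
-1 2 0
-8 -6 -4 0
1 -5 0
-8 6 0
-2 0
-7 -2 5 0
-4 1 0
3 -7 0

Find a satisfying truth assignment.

v1=F, v2=F, v3=F, v4=F, v5=F, v6=F, v7=F, v8=F

The clause (NOT v2) is unit: v2 must be False.
(NOT v3) is a unit clause, so v3 = False.
The clause (NOT v1) is unit: v1 must be False.
The clause (NOT v5) is unit: v5 must be False.
Unit propagation: (NOT v6) forces v6 = False.
The clause (NOT v8) is unit: v8 must be False.
The clause (NOT v4) is unit: v4 must be False.
(NOT v7) is a unit clause, so v7 = False.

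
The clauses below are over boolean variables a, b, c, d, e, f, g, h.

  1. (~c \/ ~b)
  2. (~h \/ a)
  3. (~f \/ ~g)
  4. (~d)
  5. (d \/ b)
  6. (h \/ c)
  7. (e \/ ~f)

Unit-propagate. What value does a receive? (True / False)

True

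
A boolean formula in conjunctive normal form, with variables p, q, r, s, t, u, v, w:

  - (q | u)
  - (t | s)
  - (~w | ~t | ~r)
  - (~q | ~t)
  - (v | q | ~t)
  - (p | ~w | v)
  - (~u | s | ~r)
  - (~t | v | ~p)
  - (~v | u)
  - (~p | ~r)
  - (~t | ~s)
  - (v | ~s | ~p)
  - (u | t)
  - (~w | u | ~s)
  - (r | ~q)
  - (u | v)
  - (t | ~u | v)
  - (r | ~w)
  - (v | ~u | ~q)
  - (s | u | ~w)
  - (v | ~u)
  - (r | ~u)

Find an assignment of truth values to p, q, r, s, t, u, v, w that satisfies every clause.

p = False, q = True, r = True, s = True, t = False, u = True, v = True, w = True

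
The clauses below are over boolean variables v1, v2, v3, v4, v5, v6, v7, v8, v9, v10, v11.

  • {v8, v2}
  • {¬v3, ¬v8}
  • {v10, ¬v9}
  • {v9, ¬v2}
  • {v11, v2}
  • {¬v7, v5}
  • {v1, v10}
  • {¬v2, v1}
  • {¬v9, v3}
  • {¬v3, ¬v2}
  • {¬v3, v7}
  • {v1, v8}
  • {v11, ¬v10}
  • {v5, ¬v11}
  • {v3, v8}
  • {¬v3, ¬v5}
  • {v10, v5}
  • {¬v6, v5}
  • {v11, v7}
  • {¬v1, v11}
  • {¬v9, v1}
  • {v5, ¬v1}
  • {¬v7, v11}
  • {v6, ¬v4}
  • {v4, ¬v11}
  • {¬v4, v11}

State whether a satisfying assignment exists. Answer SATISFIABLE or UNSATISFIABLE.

Try v1 = True.
  then v11 is forced to True.
  then v5 is forced to True.
  then v3 is forced to False.
  then v9 is forced to False.
  then v2 is forced to False.
  then v8 is forced to True.
  then v4 is forced to True.
  then v6 is forced to True.
v7, v10 are now unconstrained; take v7 = True, v10 = False.
Every clause has at least one true literal under this assignment.
So v1 = 1  v2 = 0  v3 = 0  v4 = 1  v5 = 1  v6 = 1  v7 = 1  v8 = 1  v9 = 0  v10 = 0  v11 = 1 is a satisfying assignment.

SATISFIABLE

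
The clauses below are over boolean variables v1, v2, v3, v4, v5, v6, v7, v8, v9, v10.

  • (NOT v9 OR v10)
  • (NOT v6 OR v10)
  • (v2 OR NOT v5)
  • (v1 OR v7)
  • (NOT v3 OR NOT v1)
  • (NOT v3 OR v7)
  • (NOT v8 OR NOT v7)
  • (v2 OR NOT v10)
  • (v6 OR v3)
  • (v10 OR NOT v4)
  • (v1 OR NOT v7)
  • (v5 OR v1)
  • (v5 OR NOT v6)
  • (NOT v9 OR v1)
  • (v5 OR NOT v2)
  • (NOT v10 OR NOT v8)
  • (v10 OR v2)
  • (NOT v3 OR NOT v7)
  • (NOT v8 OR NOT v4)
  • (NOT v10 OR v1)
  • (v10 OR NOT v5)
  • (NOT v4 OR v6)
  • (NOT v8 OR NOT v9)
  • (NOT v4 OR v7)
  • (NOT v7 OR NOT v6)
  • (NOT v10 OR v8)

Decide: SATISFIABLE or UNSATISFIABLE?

UNSATISFIABLE

v10 = True:
  propagation gives v2=True, v5=True, v8=False; an empty clause results — contradiction.
v10 = False:
  propagation gives v9=False, v6=False, v3=True, v1=False; an empty clause results — contradiction.
Every branch closes, so no satisfying assignment exists.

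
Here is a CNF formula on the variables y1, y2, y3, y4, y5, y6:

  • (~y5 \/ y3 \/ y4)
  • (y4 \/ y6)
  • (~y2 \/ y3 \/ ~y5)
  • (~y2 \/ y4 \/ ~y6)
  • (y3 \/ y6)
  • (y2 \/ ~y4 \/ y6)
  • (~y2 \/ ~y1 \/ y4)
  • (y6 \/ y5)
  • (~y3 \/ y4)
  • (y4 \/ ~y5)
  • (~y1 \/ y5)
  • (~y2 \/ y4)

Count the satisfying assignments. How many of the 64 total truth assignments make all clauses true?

13

Split on y4, then y2.
  y4=1, y2=1: 6 of the 16 assignments to (y1,y3,y5,y6) work.
  y4=1, y2=0: y3 free; 3 ways for (y1,y5,y6) × 2^1 = 6.
  y4=0, y2=1: a clause becomes empty — 0.
  y4=0, y2=0: remaining (y1,y3,y5,y6) ∈ {(0,0,0,1)} — 1.
Total: 6 + 6 + 0 + 1 = 13.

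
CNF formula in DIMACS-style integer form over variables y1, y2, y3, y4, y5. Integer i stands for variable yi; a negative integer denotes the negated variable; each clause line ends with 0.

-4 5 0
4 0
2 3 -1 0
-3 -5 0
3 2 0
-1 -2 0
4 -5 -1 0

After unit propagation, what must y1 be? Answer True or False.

(y4) is a unit clause: y4 = True.
From (¬y4 ∨ y5) and y4 = True: y5 = True.
In (¬y5 ∨ ¬y3), ¬y5 is now false; ¬y3 must hold, so y3 = False.
(y2 ∨ y3): since y3 = False, the clause reduces to (y2). y2 = True.
From (¬y1 ∨ ¬y2) and y2 = True: y1 = False.

False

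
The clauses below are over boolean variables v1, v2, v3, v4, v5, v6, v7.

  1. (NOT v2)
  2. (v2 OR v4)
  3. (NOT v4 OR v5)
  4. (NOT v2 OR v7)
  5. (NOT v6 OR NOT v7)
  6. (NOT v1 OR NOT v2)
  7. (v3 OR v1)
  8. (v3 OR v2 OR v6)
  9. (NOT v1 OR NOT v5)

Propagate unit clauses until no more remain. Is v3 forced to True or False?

Unit clause (NOT v2) sets v2 = False.
From (v2 OR v4) and v2 = False: v4 = True.
(NOT v4 OR v5): since v4 = True, the clause reduces to (v5). v5 = True.
In (NOT v1 OR NOT v5), NOT v5 is now false; NOT v1 must hold, so v1 = False.
(v3 OR v1) with v1 = False leaves only v3, so v3 = True.

True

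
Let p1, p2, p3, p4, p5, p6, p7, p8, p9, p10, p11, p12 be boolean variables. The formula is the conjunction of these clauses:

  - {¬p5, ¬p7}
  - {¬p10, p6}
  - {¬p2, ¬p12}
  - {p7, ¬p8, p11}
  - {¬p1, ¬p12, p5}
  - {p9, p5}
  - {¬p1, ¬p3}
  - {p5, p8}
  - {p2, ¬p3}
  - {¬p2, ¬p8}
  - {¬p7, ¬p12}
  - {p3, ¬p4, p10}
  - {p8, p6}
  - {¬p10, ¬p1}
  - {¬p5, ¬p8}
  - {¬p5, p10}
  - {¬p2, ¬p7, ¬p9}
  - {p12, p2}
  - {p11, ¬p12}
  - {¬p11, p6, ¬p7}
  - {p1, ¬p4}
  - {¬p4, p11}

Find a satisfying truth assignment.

p4 occurs only negated in the remaining clauses — set p4 = False.
p6 occurs only positively in the remaining clauses — set p6 = True.
Try p1 = False.
Branch on p2: take p2 = False.
  then p3 is forced to False.
  then p12 is forced to True.
  then p7 is forced to False.
  then p11 is forced to True.
For the remaining variables, p5 = True, p8 = False, p9 = True, p10 = True works.
Check each clause:
  1. {¬p7, ¬p5} — ¬p7 is true.
  2. {p6, ¬p10} — p6 is true.
  3. {¬p12, ¬p2} — ¬p2 is true.
  4. {p7, ¬p8, p11} — ¬p8 is true.
  5. {¬p12, p5, ¬p1} — p5 is true.
  6. {p9, p5} — p9 is true.
  7. {¬p3, ¬p1} — ¬p3 is true.
  8. {p8, p5} — p5 is true.
  9. {p2, ¬p3} — ¬p3 is true.
  10. {¬p2, ¬p8} — ¬p8 is true.
  11. {¬p12, ¬p7} — ¬p7 is true.
  12. {¬p4, p10, p3} — p10 is true.
  13. {p8, p6} — p6 is true.
  14. {¬p10, ¬p1} — ¬p1 is true.
  15. {¬p5, ¬p8} — ¬p8 is true.
  16. {¬p5, p10} — p10 is true.
  17. {¬p9, ¬p7, ¬p2} — ¬p7 is true.
  18. {p12, p2} — p12 is true.
  19. {¬p12, p11} — p11 is true.
  20. {¬p7, p6, ¬p11} — ¬p7 is true.
  21. {¬p4, p1} — ¬p4 is true.
  22. {p11, ¬p4} — p11 is true.

p1=0, p2=0, p3=0, p4=0, p5=1, p6=1, p7=0, p8=0, p9=1, p10=1, p11=1, p12=1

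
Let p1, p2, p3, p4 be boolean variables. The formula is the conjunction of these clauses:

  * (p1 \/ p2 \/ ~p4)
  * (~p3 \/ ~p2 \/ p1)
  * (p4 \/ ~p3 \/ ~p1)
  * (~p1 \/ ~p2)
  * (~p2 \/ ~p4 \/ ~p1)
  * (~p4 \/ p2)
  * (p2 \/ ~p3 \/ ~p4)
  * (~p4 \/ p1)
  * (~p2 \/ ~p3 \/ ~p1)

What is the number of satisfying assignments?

4

Satisfying assignments:
  p1=F p2=F p3=F p4=F
  p1=F p2=F p3=T p4=F
  p1=F p2=T p3=F p4=F
  p1=T p2=F p3=F p4=F
That's 4 in total.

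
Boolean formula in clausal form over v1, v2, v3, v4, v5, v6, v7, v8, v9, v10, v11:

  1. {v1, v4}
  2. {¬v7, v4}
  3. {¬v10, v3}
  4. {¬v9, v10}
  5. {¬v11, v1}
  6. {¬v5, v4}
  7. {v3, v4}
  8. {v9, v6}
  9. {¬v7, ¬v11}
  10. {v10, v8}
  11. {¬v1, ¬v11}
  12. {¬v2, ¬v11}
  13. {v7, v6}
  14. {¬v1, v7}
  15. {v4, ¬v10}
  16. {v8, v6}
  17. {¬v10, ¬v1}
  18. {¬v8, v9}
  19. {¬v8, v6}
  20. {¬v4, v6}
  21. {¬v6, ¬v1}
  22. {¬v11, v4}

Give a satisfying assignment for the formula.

v3 occurs only positively in the remaining clauses — set v3 = True.
Pure literal: v5 appears only negated; assign v5 = False.
Try v1 = False.
  then v4 is forced to True.
  then v11 is forced to False.
  then v6 is forced to True.
Try v8 = True.
  then v9 is forced to True.
  then v10 is forced to True.
v2, v7 are now unconstrained; take v2 = True, v7 = True.
Every clause has at least one true literal under this assignment.

v1=F, v2=T, v3=T, v4=T, v5=F, v6=T, v7=T, v8=T, v9=T, v10=T, v11=F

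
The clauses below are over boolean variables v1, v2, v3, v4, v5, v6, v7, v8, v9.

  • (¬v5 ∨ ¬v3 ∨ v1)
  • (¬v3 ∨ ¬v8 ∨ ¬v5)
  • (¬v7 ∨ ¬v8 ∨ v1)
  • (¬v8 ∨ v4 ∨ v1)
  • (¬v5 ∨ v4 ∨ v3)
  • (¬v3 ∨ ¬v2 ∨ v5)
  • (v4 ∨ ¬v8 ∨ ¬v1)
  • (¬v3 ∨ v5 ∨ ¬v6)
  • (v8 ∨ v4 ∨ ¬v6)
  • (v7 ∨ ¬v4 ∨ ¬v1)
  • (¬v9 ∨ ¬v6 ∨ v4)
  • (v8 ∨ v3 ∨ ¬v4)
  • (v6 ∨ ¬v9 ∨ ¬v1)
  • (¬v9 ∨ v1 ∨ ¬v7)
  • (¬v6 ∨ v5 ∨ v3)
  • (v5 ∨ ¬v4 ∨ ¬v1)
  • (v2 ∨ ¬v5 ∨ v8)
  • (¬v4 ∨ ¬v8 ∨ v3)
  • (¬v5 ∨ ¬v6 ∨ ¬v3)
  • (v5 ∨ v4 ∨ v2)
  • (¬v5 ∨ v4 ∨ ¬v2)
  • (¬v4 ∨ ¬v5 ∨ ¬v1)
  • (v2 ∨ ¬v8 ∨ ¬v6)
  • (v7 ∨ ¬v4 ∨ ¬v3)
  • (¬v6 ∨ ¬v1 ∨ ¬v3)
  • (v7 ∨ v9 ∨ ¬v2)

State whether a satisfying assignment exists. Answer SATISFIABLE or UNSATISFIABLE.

Set v1 = False and propagate.
For the remaining variables, v2 = True, v3 = False, v4 = False, v5 = False, v6 = False, v7 = False, v8 = False, v9 = True works.
Every clause has at least one true literal under this assignment.
So v1 = False, v2 = True, v3 = False, v4 = False, v5 = False, v6 = False, v7 = False, v8 = False, v9 = True is a satisfying assignment.

SATISFIABLE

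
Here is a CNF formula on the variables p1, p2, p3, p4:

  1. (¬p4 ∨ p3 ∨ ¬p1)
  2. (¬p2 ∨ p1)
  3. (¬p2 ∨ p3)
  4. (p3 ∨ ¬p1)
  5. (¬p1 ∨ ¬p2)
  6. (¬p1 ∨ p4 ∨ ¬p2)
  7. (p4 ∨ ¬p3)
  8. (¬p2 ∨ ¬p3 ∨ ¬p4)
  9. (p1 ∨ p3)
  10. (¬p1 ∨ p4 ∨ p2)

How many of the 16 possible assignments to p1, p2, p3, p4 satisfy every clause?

The models are:
  p1=F p2=F p3=T p4=T
  p1=T p2=F p3=T p4=T
That's 2 in total.

2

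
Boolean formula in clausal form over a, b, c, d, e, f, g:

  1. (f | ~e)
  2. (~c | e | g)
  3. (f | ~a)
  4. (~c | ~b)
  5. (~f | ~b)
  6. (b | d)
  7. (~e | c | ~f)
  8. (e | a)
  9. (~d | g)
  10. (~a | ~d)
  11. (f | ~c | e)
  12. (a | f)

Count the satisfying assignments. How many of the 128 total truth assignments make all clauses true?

The models are:
  a=F b=F c=T d=T e=T f=T g=T
That's 1 in total.

1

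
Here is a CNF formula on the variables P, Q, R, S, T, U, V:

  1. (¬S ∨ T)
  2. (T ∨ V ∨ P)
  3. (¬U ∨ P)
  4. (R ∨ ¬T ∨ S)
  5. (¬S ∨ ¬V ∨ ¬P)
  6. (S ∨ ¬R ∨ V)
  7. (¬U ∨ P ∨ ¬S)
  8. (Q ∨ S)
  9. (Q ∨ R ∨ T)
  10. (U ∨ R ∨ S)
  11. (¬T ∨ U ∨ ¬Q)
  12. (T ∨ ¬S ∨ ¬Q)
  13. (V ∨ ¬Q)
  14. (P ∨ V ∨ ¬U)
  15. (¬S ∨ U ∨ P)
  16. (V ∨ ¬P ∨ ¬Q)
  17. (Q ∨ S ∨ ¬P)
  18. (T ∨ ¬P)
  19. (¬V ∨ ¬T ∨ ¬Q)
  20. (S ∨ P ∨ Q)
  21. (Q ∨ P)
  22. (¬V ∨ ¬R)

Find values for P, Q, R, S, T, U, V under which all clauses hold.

P = T  Q = F  R = T  S = T  T = T  U = T  V = F

Check each clause:
  1. (¬S ∨ T) — T is true.
  2. (P ∨ V ∨ T) — P is true.
  3. (¬U ∨ P) — P is true.
  4. (¬T ∨ S ∨ R) — R is true.
  5. (¬P ∨ ¬S ∨ ¬V) — ¬V is true.
  6. (S ∨ ¬R ∨ V) — S is true.
  7. (P ∨ ¬S ∨ ¬U) — P is true.
  8. (Q ∨ S) — S is true.
  9. (Q ∨ R ∨ T) — R is true.
  10. (U ∨ S ∨ R) — R is true.
  11. (U ∨ ¬Q ∨ ¬T) — ¬Q is true.
  12. (¬Q ∨ T ∨ ¬S) — T is true.
  13. (V ∨ ¬Q) — ¬Q is true.
  14. (P ∨ V ∨ ¬U) — P is true.
  15. (P ∨ ¬S ∨ U) — P is true.
  16. (V ∨ ¬Q ∨ ¬P) — ¬Q is true.
  17. (Q ∨ ¬P ∨ S) — S is true.
  18. (¬P ∨ T) — T is true.
  19. (¬V ∨ ¬T ∨ ¬Q) — ¬V is true.
  20. (S ∨ P ∨ Q) — P is true.
  21. (Q ∨ P) — P is true.
  22. (¬R ∨ ¬V) — ¬V is true.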